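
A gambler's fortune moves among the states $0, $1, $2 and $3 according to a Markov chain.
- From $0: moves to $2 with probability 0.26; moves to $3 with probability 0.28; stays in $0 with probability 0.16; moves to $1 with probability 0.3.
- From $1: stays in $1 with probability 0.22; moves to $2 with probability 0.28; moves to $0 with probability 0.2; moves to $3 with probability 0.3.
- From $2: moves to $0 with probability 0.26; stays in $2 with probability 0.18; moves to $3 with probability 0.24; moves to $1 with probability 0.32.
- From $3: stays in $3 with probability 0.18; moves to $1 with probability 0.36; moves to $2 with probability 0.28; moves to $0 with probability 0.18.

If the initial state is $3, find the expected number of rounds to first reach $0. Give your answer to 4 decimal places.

4.8426

Let t(s) be the expected number of rounds to first reach $0 from state s, with t($0) = 0. Conditioning on the first round:
t($1) = 1 + 0.22·t($1) + 0.28·t($2) + 0.3·t($3)
t($2) = 1 + 0.32·t($1) + 0.18·t($2) + 0.24·t($3)
t($3) = 1 + 0.36·t($1) + 0.28·t($2) + 0.18·t($3)
Solving: t($1) = 4.7576, t($2) = 4.4935, t($3) = 4.8426.
Expected rounds from $3 to $0: 4.8426.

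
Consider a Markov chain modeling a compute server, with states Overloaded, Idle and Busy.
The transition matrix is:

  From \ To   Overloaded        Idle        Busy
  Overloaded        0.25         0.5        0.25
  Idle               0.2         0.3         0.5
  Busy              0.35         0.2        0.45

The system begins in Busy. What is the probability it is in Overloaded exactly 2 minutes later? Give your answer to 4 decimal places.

Sum over the intermediate state after 1 minute:
P = P(Busy→Overloaded)·P(Overloaded→Overloaded) + P(Busy→Idle)·P(Idle→Overloaded) + P(Busy→Busy)·P(Busy→Overloaded)
  = 0.35×0.25 + 0.2×0.2 + 0.45×0.35
  = 0.0875 + 0.0400 + 0.1575 = 0.2850

0.2850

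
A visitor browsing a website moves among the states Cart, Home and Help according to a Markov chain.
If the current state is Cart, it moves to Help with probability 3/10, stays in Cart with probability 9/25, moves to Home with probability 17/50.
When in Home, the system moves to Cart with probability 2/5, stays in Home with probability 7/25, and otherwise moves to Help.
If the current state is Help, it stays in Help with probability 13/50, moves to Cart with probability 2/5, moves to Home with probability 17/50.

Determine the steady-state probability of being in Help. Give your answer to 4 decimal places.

0.2946

Let the stationary distribution be π with π = πP and π_1 + π_2 + π_3 = 1.
π_1 = 0.36·π_1 + 0.4·π_2 + 0.4·π_3
π_2 = 0.34·π_1 + 0.28·π_2 + 0.34·π_3
Solving with the normalization constraint gives π = (0.3846, 0.3208, 0.2946).
So the stationary probability of Help is 0.2946.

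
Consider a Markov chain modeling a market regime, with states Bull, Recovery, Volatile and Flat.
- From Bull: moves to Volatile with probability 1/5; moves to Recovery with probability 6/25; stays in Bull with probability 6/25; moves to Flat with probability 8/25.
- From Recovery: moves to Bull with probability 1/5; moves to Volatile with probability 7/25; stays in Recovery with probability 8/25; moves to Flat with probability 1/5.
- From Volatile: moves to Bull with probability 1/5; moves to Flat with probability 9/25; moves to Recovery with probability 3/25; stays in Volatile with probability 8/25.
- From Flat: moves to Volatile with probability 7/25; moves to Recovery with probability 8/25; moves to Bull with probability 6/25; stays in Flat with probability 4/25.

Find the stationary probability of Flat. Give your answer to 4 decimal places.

0.2597

Let the stationary distribution be π with π = πP and π_1 + π_2 + π_3 + π_4 = 1.
π_1 = 0.24·π_1 + 0.2·π_2 + 0.2·π_3 + 0.24·π_4
π_2 = 0.24·π_1 + 0.32·π_2 + 0.12·π_3 + 0.32·π_4
π_3 = 0.2·π_1 + 0.28·π_2 + 0.32·π_3 + 0.28·π_4
Solving with the normalization constraint gives π = (0.2192, 0.2478, 0.2734, 0.2597).
So the stationary probability of Flat is 0.2597.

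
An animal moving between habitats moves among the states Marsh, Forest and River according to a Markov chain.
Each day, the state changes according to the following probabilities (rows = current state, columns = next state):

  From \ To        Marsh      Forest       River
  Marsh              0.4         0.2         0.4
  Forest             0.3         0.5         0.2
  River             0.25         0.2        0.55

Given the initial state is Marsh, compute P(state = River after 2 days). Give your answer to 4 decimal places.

Sum over the intermediate state after 1 day:
P = P(Marsh→Marsh)·P(Marsh→River) + P(Marsh→Forest)·P(Forest→River) + P(Marsh→River)·P(River→River)
  = 0.4×0.4 + 0.2×0.2 + 0.4×0.55
  = 0.1600 + 0.0400 + 0.2200 = 0.4200

0.4200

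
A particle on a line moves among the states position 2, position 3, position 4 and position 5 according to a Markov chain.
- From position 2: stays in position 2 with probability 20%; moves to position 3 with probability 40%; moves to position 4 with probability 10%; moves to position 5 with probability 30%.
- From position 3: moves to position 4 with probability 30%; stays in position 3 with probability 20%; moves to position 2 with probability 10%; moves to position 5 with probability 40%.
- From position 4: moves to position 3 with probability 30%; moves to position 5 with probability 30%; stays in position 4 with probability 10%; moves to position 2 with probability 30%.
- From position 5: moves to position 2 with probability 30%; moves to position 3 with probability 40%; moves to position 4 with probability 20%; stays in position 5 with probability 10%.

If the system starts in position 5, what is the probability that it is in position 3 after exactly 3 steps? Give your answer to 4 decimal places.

Propagate the distribution vector 3 steps from position 5.
After 0 steps: (0.0000, 0.0000, 0.0000, 1.0000)
After 1 step: (0.3000, 0.4000, 0.2000, 0.1000)
After 2 steps: (0.1900, 0.3000, 0.1900, 0.3200)
After 3 steps: (0.2210, 0.3210, 0.1920, 0.2660)
P(in position 3 after 3 steps) = 0.3210

0.3210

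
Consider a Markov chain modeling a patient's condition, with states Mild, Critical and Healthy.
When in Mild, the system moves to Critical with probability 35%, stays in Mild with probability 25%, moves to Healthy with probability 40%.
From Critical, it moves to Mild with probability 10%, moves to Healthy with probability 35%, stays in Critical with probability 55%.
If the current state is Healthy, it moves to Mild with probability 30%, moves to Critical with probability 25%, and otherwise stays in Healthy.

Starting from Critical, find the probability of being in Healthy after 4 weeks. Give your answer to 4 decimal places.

0.4001

Propagate the distribution vector 4 weeks from Critical.
After 0 weeks: (0.0000, 1.0000, 0.0000)
After 1 week: (0.1000, 0.5500, 0.3500)
After 2 weeks: (0.1850, 0.4250, 0.3900)
After 3 weeks: (0.2058, 0.3960, 0.3983)
After 4 weeks: (0.2105, 0.3894, 0.4001)
P(in Healthy after 4 weeks) = 0.4001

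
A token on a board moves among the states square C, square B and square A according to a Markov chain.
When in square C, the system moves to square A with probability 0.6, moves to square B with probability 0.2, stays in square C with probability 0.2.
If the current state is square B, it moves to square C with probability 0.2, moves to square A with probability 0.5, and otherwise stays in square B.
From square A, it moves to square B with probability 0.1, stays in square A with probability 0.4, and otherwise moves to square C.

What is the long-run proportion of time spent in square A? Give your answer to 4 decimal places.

0.4860

Let the stationary distribution be π with π = πP and π_1 + π_2 + π_3 = 1.
π_1 = 0.2·π_1 + 0.2·π_2 + 0.5·π_3
π_2 = 0.2·π_1 + 0.3·π_2 + 0.1·π_3
Solving with the normalization constraint gives π = (0.3458, 0.1682, 0.4860).
So the stationary probability of square A is 0.4860.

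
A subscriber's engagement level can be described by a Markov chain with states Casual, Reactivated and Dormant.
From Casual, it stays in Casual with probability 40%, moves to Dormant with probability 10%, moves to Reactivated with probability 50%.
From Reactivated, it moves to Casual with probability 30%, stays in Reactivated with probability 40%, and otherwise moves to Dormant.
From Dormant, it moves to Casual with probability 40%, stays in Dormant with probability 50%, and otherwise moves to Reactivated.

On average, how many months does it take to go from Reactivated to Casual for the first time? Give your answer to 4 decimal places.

Let t(s) be the expected number of months to first reach Casual from state s, with t(Casual) = 0. Conditioning on the first month:
t(Reactivated) = 1 + 0.4·t(Reactivated) + 0.3·t(Dormant)
t(Dormant) = 1 + 0.1·t(Reactivated) + 0.5·t(Dormant)
Solving: t(Reactivated) = 2.9630, t(Dormant) = 2.5926.
Expected months from Reactivated to Casual: 2.9630.

2.9630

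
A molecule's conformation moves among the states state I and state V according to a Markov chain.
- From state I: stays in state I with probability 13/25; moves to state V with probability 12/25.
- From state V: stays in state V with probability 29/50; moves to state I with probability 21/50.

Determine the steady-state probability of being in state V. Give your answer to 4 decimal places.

Let the stationary distribution be π with π = πP and π_1 + π_2 = 1.
π_1 = 0.52·π_1 + 0.42·π_2
Solving with the normalization constraint gives π = (0.4667, 0.5333).
So the stationary probability of state V is 0.5333.

0.5333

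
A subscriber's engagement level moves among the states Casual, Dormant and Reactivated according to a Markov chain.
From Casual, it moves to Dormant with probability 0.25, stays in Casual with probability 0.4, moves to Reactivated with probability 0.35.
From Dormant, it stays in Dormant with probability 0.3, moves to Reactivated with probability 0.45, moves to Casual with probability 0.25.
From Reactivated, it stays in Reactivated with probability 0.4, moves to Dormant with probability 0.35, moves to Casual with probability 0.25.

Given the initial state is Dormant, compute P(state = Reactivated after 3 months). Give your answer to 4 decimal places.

0.4011

Propagate the distribution vector 3 months from Dormant.
After 0 months: (0.0000, 1.0000, 0.0000)
After 1 month: (0.2500, 0.3000, 0.4500)
After 2 months: (0.2875, 0.3100, 0.4025)
After 3 months: (0.2931, 0.3058, 0.4011)
P(in Reactivated after 3 months) = 0.4011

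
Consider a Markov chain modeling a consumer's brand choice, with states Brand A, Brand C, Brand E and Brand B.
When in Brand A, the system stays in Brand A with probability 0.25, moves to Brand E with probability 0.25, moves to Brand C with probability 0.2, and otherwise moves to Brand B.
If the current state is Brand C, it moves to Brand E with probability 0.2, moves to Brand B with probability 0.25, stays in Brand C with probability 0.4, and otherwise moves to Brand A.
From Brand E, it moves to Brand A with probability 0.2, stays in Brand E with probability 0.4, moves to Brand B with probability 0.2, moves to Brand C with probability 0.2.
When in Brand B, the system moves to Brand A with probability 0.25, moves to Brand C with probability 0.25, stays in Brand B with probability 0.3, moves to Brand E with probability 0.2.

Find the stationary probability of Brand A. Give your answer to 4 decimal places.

0.2102

Let the stationary distribution be π with π = πP and π_1 + π_2 + π_3 + π_4 = 1.
π_1 = 0.25·π_1 + 0.15·π_2 + 0.2·π_3 + 0.25·π_4
π_2 = 0.2·π_1 + 0.4·π_2 + 0.2·π_3 + 0.25·π_4
π_3 = 0.25·π_1 + 0.2·π_2 + 0.4·π_3 + 0.2·π_4
Solving with the normalization constraint gives π = (0.2102, 0.2663, 0.2631, 0.2604).
So the stationary probability of Brand A is 0.2102.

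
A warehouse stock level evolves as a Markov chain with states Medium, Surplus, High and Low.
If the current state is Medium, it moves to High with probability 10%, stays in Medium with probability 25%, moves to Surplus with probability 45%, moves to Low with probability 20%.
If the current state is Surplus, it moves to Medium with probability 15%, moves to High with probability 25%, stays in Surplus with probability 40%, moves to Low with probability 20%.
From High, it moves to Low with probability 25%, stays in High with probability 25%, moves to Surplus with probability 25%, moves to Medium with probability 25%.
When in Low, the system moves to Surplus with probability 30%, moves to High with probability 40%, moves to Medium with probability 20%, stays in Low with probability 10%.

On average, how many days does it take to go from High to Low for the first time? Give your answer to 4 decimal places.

4.5049

Let t(s) be the expected number of days to first reach Low from state s, with t(Low) = 0. Conditioning on the first day:
t(Medium) = 1 + 0.25·t(Medium) + 0.45·t(Surplus) + 0.1·t(High)
t(Surplus) = 1 + 0.15·t(Medium) + 0.4·t(Surplus) + 0.25·t(High)
t(High) = 1 + 0.25·t(Medium) + 0.25·t(Surplus) + 0.25·t(High)
Solving: t(Medium) = 4.7767, t(Surplus) = 4.7379, t(High) = 4.5049.
Expected days from High to Low: 4.5049.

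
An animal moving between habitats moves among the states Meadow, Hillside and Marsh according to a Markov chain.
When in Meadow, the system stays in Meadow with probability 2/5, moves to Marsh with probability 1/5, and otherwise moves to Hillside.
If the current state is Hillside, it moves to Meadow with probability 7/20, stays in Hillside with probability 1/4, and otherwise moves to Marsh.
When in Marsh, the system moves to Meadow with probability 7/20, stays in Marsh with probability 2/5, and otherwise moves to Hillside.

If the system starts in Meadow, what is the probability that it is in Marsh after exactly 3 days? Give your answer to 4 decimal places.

0.3260

Propagate the distribution vector 3 days from Meadow.
After 0 days: (1.0000, 0.0000, 0.0000)
After 1 day: (0.4000, 0.4000, 0.2000)
After 2 days: (0.3700, 0.3100, 0.3200)
After 3 days: (0.3685, 0.3055, 0.3260)
P(in Marsh after 3 days) = 0.3260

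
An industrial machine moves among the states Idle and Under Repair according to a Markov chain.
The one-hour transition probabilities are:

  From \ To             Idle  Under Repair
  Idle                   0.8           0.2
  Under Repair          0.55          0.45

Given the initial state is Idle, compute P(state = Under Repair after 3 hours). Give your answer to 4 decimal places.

Propagate the distribution vector 3 hours from Idle.
After 0 hours: (1.0000, 0.0000)
After 1 hour: (0.8000, 0.2000)
After 2 hours: (0.7500, 0.2500)
After 3 hours: (0.7375, 0.2625)
P(in Under Repair after 3 hours) = 0.2625

0.2625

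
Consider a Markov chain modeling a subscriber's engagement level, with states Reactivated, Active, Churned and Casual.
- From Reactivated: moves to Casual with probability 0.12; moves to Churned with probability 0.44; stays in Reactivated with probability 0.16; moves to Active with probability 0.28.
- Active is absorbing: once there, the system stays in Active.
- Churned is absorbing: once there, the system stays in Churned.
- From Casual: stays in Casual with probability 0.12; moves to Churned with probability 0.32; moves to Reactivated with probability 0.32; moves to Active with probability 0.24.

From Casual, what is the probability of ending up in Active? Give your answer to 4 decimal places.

0.4155

Let h(s) be the probability of absorption at Active starting from transient state s. Then h(Active) = 1 and h(Churned) = 0. By first-step analysis:
h(Reactivated) = 0.16·h(Reactivated) + 0.28·1 + 0.44·0 + 0.12·h(Casual)
h(Casual) = 0.32·h(Reactivated) + 0.24·1 + 0.32·0 + 0.12·h(Casual)
Solving: h(Reactivated) = 0.3927, h(Casual) = 0.4155.
Starting from Casual, the probability is 0.4155.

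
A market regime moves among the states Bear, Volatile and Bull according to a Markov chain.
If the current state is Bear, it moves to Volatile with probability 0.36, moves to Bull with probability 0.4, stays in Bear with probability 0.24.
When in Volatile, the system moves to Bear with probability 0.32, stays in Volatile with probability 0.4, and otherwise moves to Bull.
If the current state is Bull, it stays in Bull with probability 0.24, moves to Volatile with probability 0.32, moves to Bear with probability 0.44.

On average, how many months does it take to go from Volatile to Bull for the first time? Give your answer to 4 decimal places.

3.1690

Let t(s) be the expected number of months to first reach Bull from state s, with t(Bull) = 0. Conditioning on the first month:
t(Bear) = 1 + 0.24·t(Bear) + 0.36·t(Volatile)
t(Volatile) = 1 + 0.32·t(Bear) + 0.4·t(Volatile)
Solving: t(Bear) = 2.8169, t(Volatile) = 3.1690.
Expected months from Volatile to Bull: 3.1690.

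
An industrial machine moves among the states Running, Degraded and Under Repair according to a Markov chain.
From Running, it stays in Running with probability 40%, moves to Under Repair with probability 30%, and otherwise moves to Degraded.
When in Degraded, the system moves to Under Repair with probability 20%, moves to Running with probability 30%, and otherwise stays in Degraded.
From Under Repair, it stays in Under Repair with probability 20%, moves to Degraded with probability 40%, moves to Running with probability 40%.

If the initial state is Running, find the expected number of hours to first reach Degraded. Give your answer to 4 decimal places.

Let t(s) be the expected number of hours to first reach Degraded from state s, with t(Degraded) = 0. Conditioning on the first hour:
t(Running) = 1 + 0.4·t(Running) + 0.3·t(Under Repair)
t(Under Repair) = 1 + 0.4·t(Running) + 0.2·t(Under Repair)
Solving: t(Running) = 3.0556, t(Under Repair) = 2.7778.
Expected hours from Running to Degraded: 3.0556.

3.0556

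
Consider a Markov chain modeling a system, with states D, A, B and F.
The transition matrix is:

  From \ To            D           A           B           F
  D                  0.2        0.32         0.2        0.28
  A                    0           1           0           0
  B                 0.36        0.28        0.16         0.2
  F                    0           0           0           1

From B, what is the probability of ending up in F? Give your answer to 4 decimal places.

Let h(s) be the probability of absorption at F starting from transient state s. Then h(F) = 1 and h(A) = 0. By first-step analysis:
h(D) = 0.2·h(D) + 0.32·0 + 0.2·h(B) + 0.28·1
h(B) = 0.36·h(D) + 0.28·0 + 0.16·h(B) + 0.2·1
Solving: h(D) = 0.4587, h(B) = 0.4347.
Starting from B, the probability is 0.4347.

0.4347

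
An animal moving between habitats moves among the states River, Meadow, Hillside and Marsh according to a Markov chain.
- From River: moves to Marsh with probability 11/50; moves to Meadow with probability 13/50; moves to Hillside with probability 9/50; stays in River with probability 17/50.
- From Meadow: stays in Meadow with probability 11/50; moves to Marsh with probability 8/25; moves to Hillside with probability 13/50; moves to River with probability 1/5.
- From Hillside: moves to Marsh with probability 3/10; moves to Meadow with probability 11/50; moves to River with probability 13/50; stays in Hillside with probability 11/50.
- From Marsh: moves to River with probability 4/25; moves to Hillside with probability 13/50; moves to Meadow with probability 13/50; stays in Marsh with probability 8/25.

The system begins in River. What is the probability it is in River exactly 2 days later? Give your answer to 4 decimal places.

0.2496

Propagate the distribution vector 2 days from River.
After 0 days: (1.0000, 0.0000, 0.0000, 0.0000)
After 1 day: (0.3400, 0.2600, 0.1800, 0.2200)
After 2 days: (0.2496, 0.2424, 0.2256, 0.2824)
P(in River after 2 days) = 0.2496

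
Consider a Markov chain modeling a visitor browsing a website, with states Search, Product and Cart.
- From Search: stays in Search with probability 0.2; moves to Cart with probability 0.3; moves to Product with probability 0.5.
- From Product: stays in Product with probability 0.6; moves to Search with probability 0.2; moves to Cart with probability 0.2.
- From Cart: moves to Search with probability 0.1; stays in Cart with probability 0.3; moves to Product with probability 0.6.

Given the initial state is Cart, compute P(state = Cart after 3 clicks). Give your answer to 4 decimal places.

Propagate the distribution vector 3 clicks from Cart.
After 0 clicks: (0.0000, 0.0000, 1.0000)
After 1 click: (0.1000, 0.6000, 0.3000)
After 2 clicks: (0.1700, 0.5900, 0.2400)
After 3 clicks: (0.1760, 0.5830, 0.2410)
P(in Cart after 3 clicks) = 0.2410

0.2410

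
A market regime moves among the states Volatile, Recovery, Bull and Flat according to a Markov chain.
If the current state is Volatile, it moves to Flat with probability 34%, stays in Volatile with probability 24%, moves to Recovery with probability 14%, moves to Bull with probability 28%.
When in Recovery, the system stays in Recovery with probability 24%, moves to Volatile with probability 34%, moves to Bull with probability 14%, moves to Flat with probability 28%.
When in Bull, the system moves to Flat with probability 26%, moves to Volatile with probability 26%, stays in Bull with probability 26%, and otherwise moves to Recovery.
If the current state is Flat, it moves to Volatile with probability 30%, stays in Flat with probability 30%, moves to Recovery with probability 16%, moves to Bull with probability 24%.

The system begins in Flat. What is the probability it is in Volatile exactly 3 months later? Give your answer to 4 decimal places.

Propagate the distribution vector 3 months from Flat.
After 0 months: (0.0000, 0.0000, 0.0000, 1.0000)
After 1 month: (0.3000, 0.1600, 0.2400, 0.3000)
After 2 months: (0.2788, 0.1812, 0.2408, 0.2992)
After 3 months: (0.2809, 0.1834, 0.2378, 0.2979)
P(in Volatile after 3 months) = 0.2809

0.2809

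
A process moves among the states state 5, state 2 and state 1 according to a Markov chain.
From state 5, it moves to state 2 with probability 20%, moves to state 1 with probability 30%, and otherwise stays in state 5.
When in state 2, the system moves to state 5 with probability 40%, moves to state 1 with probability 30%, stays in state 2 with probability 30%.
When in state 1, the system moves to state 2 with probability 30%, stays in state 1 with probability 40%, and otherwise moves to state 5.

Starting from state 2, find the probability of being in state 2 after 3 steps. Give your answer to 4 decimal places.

0.2590

Propagate the distribution vector 3 steps from state 2.
After 0 steps: (0.0000, 1.0000, 0.0000)
After 1 step: (0.4000, 0.3000, 0.3000)
After 2 steps: (0.4100, 0.2600, 0.3300)
After 3 steps: (0.4080, 0.2590, 0.3330)
P(in state 2 after 3 steps) = 0.2590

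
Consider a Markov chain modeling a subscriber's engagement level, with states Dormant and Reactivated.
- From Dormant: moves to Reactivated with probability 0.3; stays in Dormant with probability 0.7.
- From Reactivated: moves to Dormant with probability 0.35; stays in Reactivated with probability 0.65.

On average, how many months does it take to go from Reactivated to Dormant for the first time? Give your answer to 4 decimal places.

2.8571

Let t(s) be the expected number of months to first reach Dormant from state s, with t(Dormant) = 0. Conditioning on the first month:
t(Reactivated) = 1 + 0.65·t(Reactivated)
Solving: t(Reactivated) = 2.8571.
Expected months from Reactivated to Dormant: 2.8571.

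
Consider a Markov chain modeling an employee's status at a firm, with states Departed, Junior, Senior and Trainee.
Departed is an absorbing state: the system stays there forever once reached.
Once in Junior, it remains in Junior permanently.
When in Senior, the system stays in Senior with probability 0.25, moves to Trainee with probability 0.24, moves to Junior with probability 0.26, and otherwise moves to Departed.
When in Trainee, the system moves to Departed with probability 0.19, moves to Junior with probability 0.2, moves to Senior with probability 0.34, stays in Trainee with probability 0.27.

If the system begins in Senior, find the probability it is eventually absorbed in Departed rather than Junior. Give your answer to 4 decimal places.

0.4896

Let h(s) be the probability of absorption at Departed starting from transient state s. Then h(Departed) = 1 and h(Junior) = 0. By first-step analysis:
h(Senior) = 0.25·1 + 0.26·0 + 0.25·h(Senior) + 0.24·h(Trainee)
h(Trainee) = 0.19·1 + 0.2·0 + 0.34·h(Senior) + 0.27·h(Trainee)
Solving: h(Senior) = 0.4896, h(Trainee) = 0.4883.
Starting from Senior, the probability is 0.4896.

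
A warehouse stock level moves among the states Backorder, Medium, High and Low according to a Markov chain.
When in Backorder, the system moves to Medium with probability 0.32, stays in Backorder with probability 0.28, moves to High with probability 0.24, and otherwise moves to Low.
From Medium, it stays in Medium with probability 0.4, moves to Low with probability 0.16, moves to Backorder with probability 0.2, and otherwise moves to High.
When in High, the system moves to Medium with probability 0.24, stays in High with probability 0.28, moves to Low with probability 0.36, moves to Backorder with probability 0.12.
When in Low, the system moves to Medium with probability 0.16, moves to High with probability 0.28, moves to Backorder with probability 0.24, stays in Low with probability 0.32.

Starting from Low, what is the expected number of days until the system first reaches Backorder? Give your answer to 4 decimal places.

5.0508

Let t(s) be the expected number of days to first reach Backorder from state s, with t(Backorder) = 0. Conditioning on the first day:
t(Medium) = 1 + 0.4·t(Medium) + 0.24·t(High) + 0.16·t(Low)
t(High) = 1 + 0.24·t(Medium) + 0.28·t(High) + 0.36·t(Low)
t(Low) = 1 + 0.16·t(Medium) + 0.28·t(High) + 0.32·t(Low)
Solving: t(Medium) = 5.2838, t(High) = 5.6756, t(Low) = 5.0508.
Expected days from Low to Backorder: 5.0508.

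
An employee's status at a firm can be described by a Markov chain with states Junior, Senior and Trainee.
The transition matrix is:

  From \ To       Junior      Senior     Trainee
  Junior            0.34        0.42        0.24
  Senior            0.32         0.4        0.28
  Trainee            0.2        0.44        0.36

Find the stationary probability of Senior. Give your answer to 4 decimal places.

0.4175

Let the stationary distribution be π with π = πP and π_1 + π_2 + π_3 = 1.
π_1 = 0.34·π_1 + 0.32·π_2 + 0.2·π_3
π_2 = 0.42·π_1 + 0.4·π_2 + 0.44·π_3
Solving with the normalization constraint gives π = (0.2908, 0.4175, 0.2917).
So the stationary probability of Senior is 0.4175.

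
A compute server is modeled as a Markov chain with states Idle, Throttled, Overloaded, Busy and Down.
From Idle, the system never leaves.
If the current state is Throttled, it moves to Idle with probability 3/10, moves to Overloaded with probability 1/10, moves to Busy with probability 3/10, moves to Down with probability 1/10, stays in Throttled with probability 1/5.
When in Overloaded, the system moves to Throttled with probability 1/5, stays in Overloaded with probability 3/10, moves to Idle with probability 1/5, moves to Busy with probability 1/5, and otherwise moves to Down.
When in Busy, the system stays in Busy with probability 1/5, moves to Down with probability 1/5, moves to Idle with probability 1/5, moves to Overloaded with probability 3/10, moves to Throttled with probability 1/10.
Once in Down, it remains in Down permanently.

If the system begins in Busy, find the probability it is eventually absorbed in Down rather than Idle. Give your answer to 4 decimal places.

0.4257

Let h(s) be the probability of absorption at Down starting from transient state s. Then h(Down) = 1 and h(Idle) = 0. By first-step analysis:
h(Throttled) = 0.3·0 + 0.2·h(Throttled) + 0.1·h(Overloaded) + 0.3·h(Busy) + 0.1·1
h(Overloaded) = 0.2·0 + 0.2·h(Throttled) + 0.3·h(Overloaded) + 0.2·h(Busy) + 0.1·1
h(Busy) = 0.2·0 + 0.1·h(Throttled) + 0.3·h(Overloaded) + 0.2·h(Busy) + 0.2·1
Solving: h(Throttled) = 0.3294, h(Overloaded) = 0.3586, h(Busy) = 0.4257.
Starting from Busy, the probability is 0.4257.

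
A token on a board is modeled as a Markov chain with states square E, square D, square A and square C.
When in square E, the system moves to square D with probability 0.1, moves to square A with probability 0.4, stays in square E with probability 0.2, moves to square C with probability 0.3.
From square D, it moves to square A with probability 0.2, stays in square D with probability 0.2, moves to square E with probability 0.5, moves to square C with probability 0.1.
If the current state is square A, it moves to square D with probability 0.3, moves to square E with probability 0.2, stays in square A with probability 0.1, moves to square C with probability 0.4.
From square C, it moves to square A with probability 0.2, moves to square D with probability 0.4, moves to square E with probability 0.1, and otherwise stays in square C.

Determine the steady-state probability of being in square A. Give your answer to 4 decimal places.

Let the stationary distribution be π with π = πP and π_1 + π_2 + π_3 + π_4 = 1.
π_1 = 0.2·π_1 + 0.5·π_2 + 0.2·π_3 + 0.1·π_4
π_2 = 0.1·π_1 + 0.2·π_2 + 0.3·π_3 + 0.4·π_4
π_3 = 0.4·π_1 + 0.2·π_2 + 0.1·π_3 + 0.2·π_4
Solving with the normalization constraint gives π = (0.2485, 0.2523, 0.2270, 0.2722).
So the stationary probability of square A is 0.2270.

0.2270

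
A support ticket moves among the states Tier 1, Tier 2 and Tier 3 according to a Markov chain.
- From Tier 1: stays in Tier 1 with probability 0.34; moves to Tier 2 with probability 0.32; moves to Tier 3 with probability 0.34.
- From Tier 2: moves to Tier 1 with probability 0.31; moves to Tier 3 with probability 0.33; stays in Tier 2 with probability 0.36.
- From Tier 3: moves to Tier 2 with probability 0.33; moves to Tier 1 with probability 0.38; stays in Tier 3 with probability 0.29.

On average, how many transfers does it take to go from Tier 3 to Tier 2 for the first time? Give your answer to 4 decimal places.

3.0642

Let t(s) be the expected number of transfers to first reach Tier 2 from state s, with t(Tier 2) = 0. Conditioning on the first transfer:
t(Tier 1) = 1 + 0.34·t(Tier 1) + 0.34·t(Tier 3)
t(Tier 3) = 1 + 0.38·t(Tier 1) + 0.29·t(Tier 3)
Solving: t(Tier 1) = 3.0937, t(Tier 3) = 3.0642.
Expected transfers from Tier 3 to Tier 2: 3.0642.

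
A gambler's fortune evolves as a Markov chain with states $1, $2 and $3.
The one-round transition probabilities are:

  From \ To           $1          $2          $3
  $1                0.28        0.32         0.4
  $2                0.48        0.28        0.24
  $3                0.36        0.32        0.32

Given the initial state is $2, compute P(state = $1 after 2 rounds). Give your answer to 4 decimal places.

0.3552

Sum over the intermediate state after 1 round:
P = P($2→$1)·P($1→$1) + P($2→$2)·P($2→$1) + P($2→$3)·P($3→$1)
  = 0.48×0.28 + 0.28×0.48 + 0.24×0.36
  = 0.1344 + 0.1344 + 0.0864 = 0.3552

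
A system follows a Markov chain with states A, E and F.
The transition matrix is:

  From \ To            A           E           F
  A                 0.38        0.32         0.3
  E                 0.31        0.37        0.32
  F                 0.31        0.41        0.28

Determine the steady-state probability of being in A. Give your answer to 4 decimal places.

Let the stationary distribution be π with π = πP and π_1 + π_2 + π_3 = 1.
π_1 = 0.38·π_1 + 0.31·π_2 + 0.31·π_3
π_2 = 0.32·π_1 + 0.37·π_2 + 0.41·π_3
Solving with the normalization constraint gives π = (0.3333, 0.3654, 0.3013).
So the stationary probability of A is 0.3333.

0.3333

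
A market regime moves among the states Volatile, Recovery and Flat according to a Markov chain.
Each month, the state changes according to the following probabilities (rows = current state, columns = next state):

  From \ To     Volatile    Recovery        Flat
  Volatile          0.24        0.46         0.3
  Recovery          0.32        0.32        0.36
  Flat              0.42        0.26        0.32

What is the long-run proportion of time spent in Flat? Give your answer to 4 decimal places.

0.3273

Let the stationary distribution be π with π = πP and π_1 + π_2 + π_3 = 1.
π_1 = 0.24·π_1 + 0.32·π_2 + 0.42·π_3
π_2 = 0.46·π_1 + 0.32·π_2 + 0.26·π_3
Solving with the normalization constraint gives π = (0.3266, 0.3461, 0.3273).
So the stationary probability of Flat is 0.3273.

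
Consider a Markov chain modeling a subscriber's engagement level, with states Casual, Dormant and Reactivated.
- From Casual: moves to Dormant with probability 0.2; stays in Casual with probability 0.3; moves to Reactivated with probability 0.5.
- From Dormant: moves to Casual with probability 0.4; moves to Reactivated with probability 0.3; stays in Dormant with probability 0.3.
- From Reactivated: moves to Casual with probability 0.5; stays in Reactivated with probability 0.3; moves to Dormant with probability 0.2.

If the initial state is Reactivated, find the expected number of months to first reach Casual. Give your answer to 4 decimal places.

Let t(s) be the expected number of months to first reach Casual from state s, with t(Casual) = 0. Conditioning on the first month:
t(Dormant) = 1 + 0.3·t(Dormant) + 0.3·t(Reactivated)
t(Reactivated) = 1 + 0.2·t(Dormant) + 0.3·t(Reactivated)
Solving: t(Dormant) = 2.3256, t(Reactivated) = 2.0930.
Expected months from Reactivated to Casual: 2.0930.

2.0930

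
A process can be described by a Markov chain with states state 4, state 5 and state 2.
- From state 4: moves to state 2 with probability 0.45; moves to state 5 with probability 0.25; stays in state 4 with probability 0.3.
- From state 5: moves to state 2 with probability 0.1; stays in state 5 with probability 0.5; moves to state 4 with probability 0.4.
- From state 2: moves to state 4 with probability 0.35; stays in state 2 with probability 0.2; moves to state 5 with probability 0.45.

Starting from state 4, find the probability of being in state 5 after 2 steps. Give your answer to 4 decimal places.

Sum over the intermediate state after 1 step:
P = P(state 4→state 4)·P(state 4→state 5) + P(state 4→state 5)·P(state 5→state 5) + P(state 4→state 2)·P(state 2→state 5)
  = 0.3×0.25 + 0.25×0.5 + 0.45×0.45
  = 0.0750 + 0.1250 + 0.2025 = 0.4025

0.4025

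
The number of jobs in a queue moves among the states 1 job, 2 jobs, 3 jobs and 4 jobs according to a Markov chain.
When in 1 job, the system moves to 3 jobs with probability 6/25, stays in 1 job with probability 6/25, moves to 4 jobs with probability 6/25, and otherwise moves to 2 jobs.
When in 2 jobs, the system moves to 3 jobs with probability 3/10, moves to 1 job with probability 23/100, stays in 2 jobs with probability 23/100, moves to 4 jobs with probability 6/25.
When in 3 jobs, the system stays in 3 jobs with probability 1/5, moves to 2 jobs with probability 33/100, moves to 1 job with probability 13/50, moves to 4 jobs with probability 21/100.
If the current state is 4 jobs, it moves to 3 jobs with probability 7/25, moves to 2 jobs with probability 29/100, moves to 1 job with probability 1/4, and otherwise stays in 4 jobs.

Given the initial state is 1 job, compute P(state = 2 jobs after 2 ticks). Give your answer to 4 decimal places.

Propagate the distribution vector 2 ticks from 1 job.
After 0 ticks: (1.0000, 0.0000, 0.0000, 0.0000)
After 1 tick: (0.2400, 0.2800, 0.2400, 0.2400)
After 2 ticks: (0.2444, 0.2804, 0.2568, 0.2184)
P(in 2 jobs after 2 ticks) = 0.2804

0.2804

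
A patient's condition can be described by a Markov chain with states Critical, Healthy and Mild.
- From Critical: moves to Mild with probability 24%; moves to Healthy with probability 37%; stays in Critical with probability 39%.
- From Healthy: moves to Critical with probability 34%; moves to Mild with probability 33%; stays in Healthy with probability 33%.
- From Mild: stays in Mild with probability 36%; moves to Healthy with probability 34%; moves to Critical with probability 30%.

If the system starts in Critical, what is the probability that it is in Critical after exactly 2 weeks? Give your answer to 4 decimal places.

0.3499

Sum over the intermediate state after 1 week:
P = P(Critical→Critical)·P(Critical→Critical) + P(Critical→Healthy)·P(Healthy→Critical) + P(Critical→Mild)·P(Mild→Critical)
  = 0.39×0.39 + 0.37×0.34 + 0.24×0.3
  = 0.1521 + 0.1258 + 0.0720 = 0.3499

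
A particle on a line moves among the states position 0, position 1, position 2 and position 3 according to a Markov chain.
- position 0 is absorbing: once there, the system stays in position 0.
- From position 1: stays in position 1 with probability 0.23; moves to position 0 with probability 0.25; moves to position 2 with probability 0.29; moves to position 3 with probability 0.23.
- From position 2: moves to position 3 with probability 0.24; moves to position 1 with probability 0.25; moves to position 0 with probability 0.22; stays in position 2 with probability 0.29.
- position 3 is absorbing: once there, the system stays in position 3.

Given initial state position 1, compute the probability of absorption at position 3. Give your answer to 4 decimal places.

0.4911

Let h(s) be the probability of absorption at position 3 starting from transient state s. Then h(position 3) = 1 and h(position 0) = 0. By first-step analysis:
h(position 1) = 0.25·0 + 0.23·h(position 1) + 0.29·h(position 2) + 0.23·1
h(position 2) = 0.22·0 + 0.25·h(position 1) + 0.29·h(position 2) + 0.24·1
Solving: h(position 1) = 0.4911, h(position 2) = 0.5110.
Starting from position 1, the probability is 0.4911.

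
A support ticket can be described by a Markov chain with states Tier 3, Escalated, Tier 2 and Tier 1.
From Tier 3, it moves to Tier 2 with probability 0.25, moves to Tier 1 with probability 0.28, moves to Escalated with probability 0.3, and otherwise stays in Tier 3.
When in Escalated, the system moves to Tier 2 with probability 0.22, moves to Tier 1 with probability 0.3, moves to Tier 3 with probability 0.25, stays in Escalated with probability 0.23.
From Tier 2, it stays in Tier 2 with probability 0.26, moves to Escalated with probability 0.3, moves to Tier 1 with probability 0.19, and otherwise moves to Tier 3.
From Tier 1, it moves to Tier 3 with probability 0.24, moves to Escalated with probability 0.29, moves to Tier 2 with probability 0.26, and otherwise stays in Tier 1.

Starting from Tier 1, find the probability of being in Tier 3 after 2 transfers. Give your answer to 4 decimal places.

Propagate the distribution vector 2 transfers from Tier 1.
After 0 transfers: (0.0000, 0.0000, 0.0000, 1.0000)
After 1 transfer: (0.2400, 0.2900, 0.2600, 0.2100)
After 2 transfers: (0.2287, 0.2776, 0.2460, 0.2477)
P(in Tier 3 after 2 transfers) = 0.2287

0.2287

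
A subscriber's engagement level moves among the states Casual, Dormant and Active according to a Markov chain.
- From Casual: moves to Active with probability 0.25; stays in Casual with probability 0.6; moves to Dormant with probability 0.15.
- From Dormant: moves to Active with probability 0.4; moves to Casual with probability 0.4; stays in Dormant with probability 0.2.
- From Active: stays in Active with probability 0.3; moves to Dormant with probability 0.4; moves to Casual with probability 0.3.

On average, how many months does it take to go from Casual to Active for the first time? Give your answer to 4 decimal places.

Let t(s) be the expected number of months to first reach Active from state s, with t(Active) = 0. Conditioning on the first month:
t(Casual) = 1 + 0.6·t(Casual) + 0.15·t(Dormant)
t(Dormant) = 1 + 0.4·t(Casual) + 0.2·t(Dormant)
Solving: t(Casual) = 3.6538, t(Dormant) = 3.0769.
Expected months from Casual to Active: 3.6538.

3.6538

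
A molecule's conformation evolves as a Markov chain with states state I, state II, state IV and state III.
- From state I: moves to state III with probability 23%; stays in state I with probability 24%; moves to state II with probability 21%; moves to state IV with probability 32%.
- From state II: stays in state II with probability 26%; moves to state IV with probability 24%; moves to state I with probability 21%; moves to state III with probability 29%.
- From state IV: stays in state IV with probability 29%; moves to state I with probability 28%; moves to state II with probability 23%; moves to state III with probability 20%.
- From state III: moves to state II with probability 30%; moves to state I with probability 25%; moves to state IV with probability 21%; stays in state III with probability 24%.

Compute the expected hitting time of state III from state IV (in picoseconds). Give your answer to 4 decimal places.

4.3768

Let t(s) be the expected number of picoseconds to first reach state III from state s, with t(state III) = 0. Conditioning on the first picosecond:
t(state I) = 1 + 0.24·t(state I) + 0.21·t(state II) + 0.32·t(state IV)
t(state II) = 1 + 0.21·t(state I) + 0.26·t(state II) + 0.24·t(state IV)
t(state IV) = 1 + 0.28·t(state I) + 0.23·t(state II) + 0.29·t(state IV)
Solving: t(state I) = 4.2582, t(state II) = 3.9793, t(state IV) = 4.3768.
Expected picoseconds from state IV to state III: 4.3768.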